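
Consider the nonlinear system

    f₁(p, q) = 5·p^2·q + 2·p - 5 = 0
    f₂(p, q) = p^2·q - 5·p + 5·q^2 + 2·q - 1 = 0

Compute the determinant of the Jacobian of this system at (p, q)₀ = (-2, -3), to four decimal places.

-1628.0000

J = [[10·p·q + 2, 5·p^2], [2·p·q - 5, p^2 + 10·q + 2]].
At the point, J = [[62.0000, 20.0000], [7.0000, -24.0000]].
det J = -1628.0000.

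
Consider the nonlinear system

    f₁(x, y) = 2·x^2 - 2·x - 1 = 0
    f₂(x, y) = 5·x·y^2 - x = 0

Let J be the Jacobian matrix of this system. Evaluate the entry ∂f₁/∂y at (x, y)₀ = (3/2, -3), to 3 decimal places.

∂f₁/∂y = 0.
At (3/2, -3) this is 0.000.

0.000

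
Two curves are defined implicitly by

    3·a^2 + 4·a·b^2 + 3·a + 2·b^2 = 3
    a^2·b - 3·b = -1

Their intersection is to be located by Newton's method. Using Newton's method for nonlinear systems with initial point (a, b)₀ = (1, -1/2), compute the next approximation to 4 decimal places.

(1.1154, 0.4423)

At (1, -1/2): F = (4.5000, 2.0000).
Jacobian J = [[6·a + 4·b^2 + 3, 8·a·b + 4·b], [2·a·b, a^2 - 3]].
At the point, J = [[10.0000, -6.0000], [-1.0000, -2.0000]] (det J = -26.0000).
Solving J·Δ = −F gives Δ = (0.1154, 0.9423).
Then the next iterate is (a, b)₁ = (1.1154, 0.4423).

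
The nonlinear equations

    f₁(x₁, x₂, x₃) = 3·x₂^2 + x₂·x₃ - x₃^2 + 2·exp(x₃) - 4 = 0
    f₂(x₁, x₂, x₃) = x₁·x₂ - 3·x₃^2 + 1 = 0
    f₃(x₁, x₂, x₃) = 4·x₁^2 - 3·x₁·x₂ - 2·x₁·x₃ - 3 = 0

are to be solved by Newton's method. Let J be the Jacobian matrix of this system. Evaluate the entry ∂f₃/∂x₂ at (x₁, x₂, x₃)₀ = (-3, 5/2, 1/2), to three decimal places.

9.000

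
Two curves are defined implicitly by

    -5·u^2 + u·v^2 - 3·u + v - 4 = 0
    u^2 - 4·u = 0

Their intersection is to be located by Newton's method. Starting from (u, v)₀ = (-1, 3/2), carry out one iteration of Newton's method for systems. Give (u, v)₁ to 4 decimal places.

(-0.1667, 1.9792)

At (-1, 3/2): F = (-6.7500, 5.0000).
Jacobian J = [[-10·u + v^2 - 3, 2·u·v + 1], [2·u - 4, 0]].
At the point, J = [[9.2500, -2.0000], [-6.0000, 0.0000]] (det J = -12.0000).
Solving J·Δ = −F gives Δ = (0.8333, 0.4792).
Then the next iterate is (u, v)₁ = (-0.1667, 1.9792).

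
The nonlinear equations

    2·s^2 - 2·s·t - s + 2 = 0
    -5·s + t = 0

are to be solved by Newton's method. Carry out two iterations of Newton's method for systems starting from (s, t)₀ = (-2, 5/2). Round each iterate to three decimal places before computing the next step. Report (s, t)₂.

At (-2, 5/2): F = (22.000, 12.500).
Jacobian J = [[4·s - 2·t - 1, -2·s], [-5, 1]].
At the point, J = [[-14.000, 4.000], [-5.000, 1.000]] (det J = 6.000).
Solving J·Δ = −F gives Δ = (4.667, 10.833).
Then the next iterate is (s, t)₁ = (2.667, 13.333).
Round to (2.667, 13.333) and repeat: F = (-57.55944, -0.002), J = [[-16.998, -5.334], [-5.000, 1.000]].
Δ = (-1.318, -6.590), so (s, t)₂ = (1.349, 6.743).

(1.349, 6.743)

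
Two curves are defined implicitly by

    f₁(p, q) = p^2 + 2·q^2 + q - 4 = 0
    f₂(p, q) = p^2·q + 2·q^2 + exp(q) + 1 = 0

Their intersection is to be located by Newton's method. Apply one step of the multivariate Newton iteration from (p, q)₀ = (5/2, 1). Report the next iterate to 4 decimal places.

At (5/2, 1): F = (5.2500, 11.968282).
Jacobian J = [[2·p, 4·q + 1], [2·p·q, p^2 + 4·q + exp(q)]].
At the point, J = [[5.0000, 5.0000], [5.0000, 12.968282]] (det J = 39.841409).
Solving J·Δ = −F gives Δ = (-0.2069, -0.8431).
Then the next iterate is (p, q)₁ = (2.2931, 0.1569).

(2.2931, 0.1569)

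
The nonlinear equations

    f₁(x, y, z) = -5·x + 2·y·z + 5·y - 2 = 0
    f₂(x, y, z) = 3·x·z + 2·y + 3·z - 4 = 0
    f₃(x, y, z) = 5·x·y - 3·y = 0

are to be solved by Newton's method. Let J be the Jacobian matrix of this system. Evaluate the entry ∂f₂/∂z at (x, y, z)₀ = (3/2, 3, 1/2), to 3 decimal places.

∂f₂/∂z = 3·x + 3.
At (3/2, 3, 1/2) this is 7.500.

7.500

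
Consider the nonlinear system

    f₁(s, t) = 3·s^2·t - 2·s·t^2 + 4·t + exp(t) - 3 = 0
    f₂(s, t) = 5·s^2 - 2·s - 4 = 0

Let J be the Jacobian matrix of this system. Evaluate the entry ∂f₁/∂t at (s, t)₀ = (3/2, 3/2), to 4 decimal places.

6.2317

∂f₁/∂t = 3·s^2 - 4·s·t + exp(t) + 4.
At (3/2, 3/2) this is 6.2317.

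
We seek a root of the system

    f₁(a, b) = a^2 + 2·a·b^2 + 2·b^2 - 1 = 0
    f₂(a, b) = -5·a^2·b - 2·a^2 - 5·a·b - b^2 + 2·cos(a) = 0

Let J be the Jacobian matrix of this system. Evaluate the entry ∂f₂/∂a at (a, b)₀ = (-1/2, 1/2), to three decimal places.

∂f₂/∂a = -10·a·b - 4·a - 5·b - 2·sin(a).
At (-1/2, 1/2) this is 2.959.

2.959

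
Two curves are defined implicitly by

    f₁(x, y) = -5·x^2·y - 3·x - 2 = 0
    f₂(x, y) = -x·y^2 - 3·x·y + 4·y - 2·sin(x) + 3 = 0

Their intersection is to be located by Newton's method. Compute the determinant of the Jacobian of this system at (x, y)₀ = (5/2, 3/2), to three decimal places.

284.634

J = [[-10·x·y - 3, -5·x^2], [-y^2 - 3·y - 2·cos(x), -2·x·y - 3·x + 4]].
At the point, J = [[-40.500, -31.250], [-5.14771, -11.000]].
det J = 284.634.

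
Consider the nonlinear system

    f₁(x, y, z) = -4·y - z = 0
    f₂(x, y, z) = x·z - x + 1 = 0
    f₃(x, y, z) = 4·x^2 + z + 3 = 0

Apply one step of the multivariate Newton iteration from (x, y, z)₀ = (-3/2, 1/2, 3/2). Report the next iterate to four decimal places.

At (-3/2, 1/2, 3/2): F = (-3.5000, 0.2500, 13.5000).
Jacobian J = [[0, -4, -1], [z - 1, 0, x], [8·x, 0, 1]].
At the point, J = [[0.0000, -4.0000, -1.0000], [0.5000, 0.0000, -1.5000], [-12.0000, 0.0000, 1.0000]] (det J = -70.0000).
Solving J·Δ = −F gives Δ = (1.1714, -1.0143, 0.5571).
Then the next iterate is (x, y, z)₁ = (-0.3286, -0.5143, 2.0571).

(-0.3286, -0.5143, 2.0571)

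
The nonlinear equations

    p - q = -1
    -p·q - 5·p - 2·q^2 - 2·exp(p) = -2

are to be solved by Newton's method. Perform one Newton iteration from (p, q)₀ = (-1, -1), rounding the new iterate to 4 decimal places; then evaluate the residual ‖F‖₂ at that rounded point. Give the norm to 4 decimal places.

At (-1, -1): F = (1.0000, 3.264241).
Jacobian J = [[1, -1], [-q - 2·exp(p) - 5, -p - 4·q]].
At the point, J = [[1.0000, -1.0000], [-4.735759, 5.0000]] (det J = 0.264241).
Solving J·Δ = −F gives Δ = (-31.2754, -30.2754).
Then the next iterate is (p, q)₁ = (-32.2754, -31.2754).
Re-evaluating at (-32.2754, -31.2754): F = (0.0000, -2802.350335), so ‖F‖₂ = 2802.3503.

2802.3503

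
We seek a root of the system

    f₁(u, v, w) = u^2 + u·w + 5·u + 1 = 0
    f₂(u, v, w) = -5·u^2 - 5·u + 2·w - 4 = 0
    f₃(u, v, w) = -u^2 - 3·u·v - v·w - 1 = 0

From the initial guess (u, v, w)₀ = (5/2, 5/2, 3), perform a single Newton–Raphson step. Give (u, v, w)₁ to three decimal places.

(0.927, 1.830, 0.280)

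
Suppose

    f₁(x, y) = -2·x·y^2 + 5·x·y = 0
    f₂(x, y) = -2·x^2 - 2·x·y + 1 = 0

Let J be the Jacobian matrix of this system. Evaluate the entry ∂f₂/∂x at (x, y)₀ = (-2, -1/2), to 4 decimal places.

∂f₂/∂x = -4·x - 2·y.
At (-2, -1/2) this is 9.0000.

9.0000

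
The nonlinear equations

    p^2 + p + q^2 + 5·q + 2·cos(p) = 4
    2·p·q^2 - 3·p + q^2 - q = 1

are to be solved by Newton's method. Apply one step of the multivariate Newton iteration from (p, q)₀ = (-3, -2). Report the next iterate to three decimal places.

(-4.095, -1.186)

At (-3, -2): F = (-5.97998, -10.000).
Jacobian J = [[2·p - 2·sin(p) + 1, 2·q + 5], [2·q^2 - 3, 4·p·q + 2·q - 1]].
At the point, J = [[-4.71776, 1.000], [5.000, 19.000]] (det J = -94.63744).
Solving J·Δ = −F gives Δ = (-1.095, 0.814).
Then the next iterate is (p, q)₁ = (-4.095, -1.186).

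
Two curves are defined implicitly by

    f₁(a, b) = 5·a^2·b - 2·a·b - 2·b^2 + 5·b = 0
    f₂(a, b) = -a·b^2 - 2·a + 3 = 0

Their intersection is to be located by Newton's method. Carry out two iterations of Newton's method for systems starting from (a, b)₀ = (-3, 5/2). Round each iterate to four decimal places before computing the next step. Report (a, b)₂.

(-6.6262, -3.9199)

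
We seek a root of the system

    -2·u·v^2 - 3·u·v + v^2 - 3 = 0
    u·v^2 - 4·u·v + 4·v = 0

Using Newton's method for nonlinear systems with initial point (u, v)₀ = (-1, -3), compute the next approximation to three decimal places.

(0.508, -2.905)

At (-1, -3): F = (15.000, -33.000).
Jacobian J = [[-2·v^2 - 3·v, -4·u·v - 3·u + 2·v], [v^2 - 4·v, 2·u·v - 4·u + 4]].
At the point, J = [[-9.000, -15.000], [21.000, 14.000]] (det J = 189.000).
Solving J·Δ = −F gives Δ = (1.508, 0.095).
Then the next iterate is (u, v)₁ = (0.508, -2.905).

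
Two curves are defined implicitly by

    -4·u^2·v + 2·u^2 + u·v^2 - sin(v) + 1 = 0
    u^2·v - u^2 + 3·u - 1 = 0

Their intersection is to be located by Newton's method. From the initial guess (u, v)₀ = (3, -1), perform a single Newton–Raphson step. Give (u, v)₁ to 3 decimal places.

At (3, -1): F = (58.84147, -10.000).
Jacobian J = [[-8·u·v + 4·u + v^2, -4·u^2 + 2·u·v - cos(v)], [2·u·v - 2·u + 3, u^2]].
At the point, J = [[37.000, -42.54030], [-9.000, 9.000]] (det J = -49.86272).
Solving J·Δ = −F gives Δ = (2.089, 3.200).
Then the next iterate is (u, v)₁ = (5.089, 2.200).

(5.089, 2.200)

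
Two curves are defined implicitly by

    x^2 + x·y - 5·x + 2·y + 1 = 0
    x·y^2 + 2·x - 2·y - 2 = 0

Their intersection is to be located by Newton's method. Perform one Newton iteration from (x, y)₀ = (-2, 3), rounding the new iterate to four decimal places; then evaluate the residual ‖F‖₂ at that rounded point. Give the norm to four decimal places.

6.3852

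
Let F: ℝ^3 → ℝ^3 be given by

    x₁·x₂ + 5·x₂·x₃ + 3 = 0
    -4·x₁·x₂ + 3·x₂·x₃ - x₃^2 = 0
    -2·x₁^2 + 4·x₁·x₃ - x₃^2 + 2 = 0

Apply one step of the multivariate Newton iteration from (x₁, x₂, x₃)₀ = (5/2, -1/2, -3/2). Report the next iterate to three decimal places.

At (5/2, -1/2, -3/2): F = (5.500, 5.000, -27.750).
Jacobian J = [[x₂, x₁ + 5·x₃, 5·x₂], [-4·x₂, -4·x₁ + 3·x₃, 3·x₂ - 2·x₃], [-4·x₁ + 4·x₃, 0, 4·x₁ - 2·x₃]].
At the point, J = [[-0.500, -5.000, -2.500], [2.000, -14.500, 1.500], [-16.000, 0.000, 13.000]] (det J = 924.250).
Solving J·Δ = −F gives Δ = (-0.543, 0.421, 1.466).
Then the next iterate is (x₁, x₂, x₃)₁ = (1.957, -0.079, -0.034).

(1.957, -0.079, -0.034)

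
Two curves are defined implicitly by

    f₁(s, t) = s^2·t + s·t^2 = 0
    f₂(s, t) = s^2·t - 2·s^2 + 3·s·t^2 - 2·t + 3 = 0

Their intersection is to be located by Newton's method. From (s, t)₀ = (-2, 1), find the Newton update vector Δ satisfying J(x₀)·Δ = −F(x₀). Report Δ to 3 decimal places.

(0.667, -0.433)

At (-2, 1): F = (2.000, -9.000).
Jacobian J = [[2·s·t + t^2, s^2 + 2·s·t], [2·s·t - 4·s + 3·t^2, s^2 + 6·s·t - 2]].
At the point, J = [[-3.000, 0.000], [7.000, -10.000]] (det J = 30.000).
Solving J·Δ = −F gives Δ = (0.667, -0.433).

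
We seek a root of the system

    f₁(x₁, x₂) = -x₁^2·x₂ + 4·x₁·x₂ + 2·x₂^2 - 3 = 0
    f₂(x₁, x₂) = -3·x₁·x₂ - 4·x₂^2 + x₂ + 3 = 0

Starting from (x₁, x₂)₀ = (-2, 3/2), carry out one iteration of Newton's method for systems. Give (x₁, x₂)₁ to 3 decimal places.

At (-2, 3/2): F = (-16.500, 4.500).
Jacobian J = [[-2·x₁·x₂ + 4·x₂, -x₁^2 + 4·x₁ + 4·x₂], [-3·x₂, -3·x₁ - 8·x₂ + 1]].
At the point, J = [[12.000, -6.000], [-4.500, -5.000]] (det J = -87.000).
Solving J·Δ = −F gives Δ = (1.259, -0.233).
Then the next iterate is (x₁, x₂)₁ = (-0.741, 1.267).

(-0.741, 1.267)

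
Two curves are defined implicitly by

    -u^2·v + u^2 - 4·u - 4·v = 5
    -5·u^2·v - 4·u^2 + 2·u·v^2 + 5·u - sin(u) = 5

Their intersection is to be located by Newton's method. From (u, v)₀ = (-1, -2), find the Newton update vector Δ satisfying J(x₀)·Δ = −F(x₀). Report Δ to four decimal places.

(-0.9311, 3.8622)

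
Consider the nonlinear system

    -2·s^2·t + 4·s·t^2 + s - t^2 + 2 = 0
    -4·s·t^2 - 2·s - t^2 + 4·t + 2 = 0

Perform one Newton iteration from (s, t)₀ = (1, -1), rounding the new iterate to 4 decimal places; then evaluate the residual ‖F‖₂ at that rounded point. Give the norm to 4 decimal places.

3.8197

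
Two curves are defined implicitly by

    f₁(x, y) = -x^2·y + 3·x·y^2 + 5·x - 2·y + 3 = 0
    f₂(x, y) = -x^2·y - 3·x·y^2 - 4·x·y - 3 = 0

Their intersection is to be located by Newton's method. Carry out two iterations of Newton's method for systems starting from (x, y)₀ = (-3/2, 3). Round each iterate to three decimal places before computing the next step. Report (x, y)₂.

(0.930, 3.901)

At (-3/2, 3): F = (-57.750, 48.750).
Jacobian J = [[-2·x·y + 3·y^2 + 5, -x^2 + 6·x·y - 2], [-2·x·y - 3·y^2 - 4·y, -x^2 - 6·x·y - 4·x]].
At the point, J = [[41.000, -31.250], [-30.000, 30.750]] (det J = 323.250).
Solving J·Δ = −F gives Δ = (0.781, -0.824).
Then the next iterate is (x, y)₁ = (-0.719, 2.176).
Round to (-0.719, 2.176) and repeat: F = (-16.28525, 12.34661), J = [[22.33402, -11.90423], [-19.77984, 11.74630]].
Δ = (1.649, 1.725), so (x, y)₂ = (0.930, 3.901).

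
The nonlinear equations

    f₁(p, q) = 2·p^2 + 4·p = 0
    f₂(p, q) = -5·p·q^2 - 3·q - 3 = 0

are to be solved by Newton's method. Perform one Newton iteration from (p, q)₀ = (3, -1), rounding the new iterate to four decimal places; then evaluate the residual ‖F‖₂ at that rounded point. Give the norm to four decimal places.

At (3, -1): F = (30.0000, -15.0000).
Jacobian J = [[4·p + 4, 0], [-5·q^2, -10·p·q - 3]].
At the point, J = [[16.0000, 0.0000], [-5.0000, 27.0000]] (det J = 432.0000).
Solving J·Δ = −F gives Δ = (-1.8750, 0.2083).
Then the next iterate is (p, q)₁ = (1.1250, -0.7917).
Re-evaluating at (1.1250, -0.7917): F = (7.031250, -4.150588), so ‖F‖₂ = 8.1649.

8.1649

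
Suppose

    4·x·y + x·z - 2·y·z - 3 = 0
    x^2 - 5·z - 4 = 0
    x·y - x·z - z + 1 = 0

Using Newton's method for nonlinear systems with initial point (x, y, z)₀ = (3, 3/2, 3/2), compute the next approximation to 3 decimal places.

At (3, 3/2, 3/2): F = (15.000, -2.500, -0.500).
Jacobian J = [[4·y + z, 4·x - 2·z, x - 2·y], [2·x, 0, -5], [y - z, x, -x - 1]].
At the point, J = [[7.500, 9.000, 0.000], [6.000, 0.000, -5.000], [0.000, 3.000, -4.000]] (det J = 328.500).
Solving J·Δ = −F gives Δ = (-0.479, -1.267, -1.075).
Then the next iterate is (x, y, z)₁ = (2.521, 0.233, 0.425).

(2.521, 0.233, 0.425)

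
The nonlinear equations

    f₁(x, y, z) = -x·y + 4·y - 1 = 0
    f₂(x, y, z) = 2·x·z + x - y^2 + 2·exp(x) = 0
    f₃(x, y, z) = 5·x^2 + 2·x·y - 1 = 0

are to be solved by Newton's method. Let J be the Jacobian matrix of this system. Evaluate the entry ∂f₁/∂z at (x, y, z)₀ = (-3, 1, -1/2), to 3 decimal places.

0.000

∂f₁/∂z = 0.
At (-3, 1, -1/2) this is 0.000.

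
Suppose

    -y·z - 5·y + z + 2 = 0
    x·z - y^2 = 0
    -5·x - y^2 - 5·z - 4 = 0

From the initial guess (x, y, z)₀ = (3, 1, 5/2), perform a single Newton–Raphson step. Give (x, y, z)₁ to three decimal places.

(-20.440, 0.600, 19.600)

At (3, 1, 5/2): F = (-3.000, 6.500, -32.500).
Jacobian J = [[0, -z - 5, -y + 1], [z, -2·y, x], [-5, -2·y, -5]].
At the point, J = [[0.000, -7.500, 0.000], [2.500, -2.000, 3.000], [-5.000, -2.000, -5.000]] (det J = 18.750).
Solving J·Δ = −F gives Δ = (-23.440, -0.400, 17.100).
Then the next iterate is (x, y, z)₁ = (-20.440, 0.600, 19.600).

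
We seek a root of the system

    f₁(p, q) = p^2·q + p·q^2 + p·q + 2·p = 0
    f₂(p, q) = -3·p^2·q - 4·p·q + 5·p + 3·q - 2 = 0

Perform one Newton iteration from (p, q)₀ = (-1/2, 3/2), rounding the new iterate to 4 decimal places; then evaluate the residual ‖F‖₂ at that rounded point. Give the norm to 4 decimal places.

0.6491

At (-1/2, 3/2): F = (-2.5000, 1.8750).
Jacobian J = [[2·p·q + q^2 + q + 2, p^2 + 2·p·q + p], [-6·p·q - 4·q + 5, -3·p^2 - 4·p + 3]].
At the point, J = [[4.2500, -1.7500], [3.5000, 4.2500]] (det J = 24.1875).
Solving J·Δ = −F gives Δ = (0.3036, -0.6912).
Then the next iterate is (p, q)₁ = (-0.1964, 0.8088).
Re-evaluating at (-0.1964, 0.8088): F = (-0.648927, -0.013800), so ‖F‖₂ = 0.6491.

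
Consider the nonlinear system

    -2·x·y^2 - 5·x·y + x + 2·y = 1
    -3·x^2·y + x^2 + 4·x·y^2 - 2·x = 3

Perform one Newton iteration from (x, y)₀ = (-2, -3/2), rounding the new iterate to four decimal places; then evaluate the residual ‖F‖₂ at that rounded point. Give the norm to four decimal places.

12.8425

At (-2, -3/2): F = (-12.0000, 5.0000).
Jacobian J = [[-2·y^2 - 5·y + 1, -4·x·y - 5·x + 2], [-6·x·y + 2·x + 4·y^2 - 2, -3·x^2 + 8·x·y]].
At the point, J = [[4.0000, 0.0000], [-15.0000, 12.0000]] (det J = 48.0000).
Solving J·Δ = −F gives Δ = (3.0000, 3.3333).
Then the next iterate is (x, y)₁ = (1.0000, 1.8333).
Re-evaluating at (1.0000, 1.8333): F = (-12.221878, 3.944056), so ‖F‖₂ = 12.8425.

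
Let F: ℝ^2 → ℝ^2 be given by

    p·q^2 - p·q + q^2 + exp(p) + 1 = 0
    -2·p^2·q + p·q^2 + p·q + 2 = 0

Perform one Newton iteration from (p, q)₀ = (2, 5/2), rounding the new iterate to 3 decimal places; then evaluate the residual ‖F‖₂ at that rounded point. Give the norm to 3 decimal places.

At (2, 5/2): F = (22.13906, -0.500).
Jacobian J = [[q^2 - q + exp(p), 2·p·q - p + 2·q], [-4·p·q + q^2 + q, -2·p^2 + 2·p·q + p]].
At the point, J = [[11.13906, 13.000], [-11.250, 4.000]] (det J = 190.80622).
Solving J·Δ = −F gives Δ = (-0.498, -1.276).
Then the next iterate is (p, q)₁ = (1.502, 1.224).
Re-evaluating at (1.502, 1.224): F = (7.40065, 0.56601), so ‖F‖₂ = 7.422.

7.422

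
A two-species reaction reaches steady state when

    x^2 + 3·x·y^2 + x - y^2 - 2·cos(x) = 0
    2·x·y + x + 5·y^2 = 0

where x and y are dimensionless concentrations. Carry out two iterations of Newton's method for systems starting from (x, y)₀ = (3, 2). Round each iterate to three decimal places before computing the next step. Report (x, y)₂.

(1.519, 0.212)

At (3, 2): F = (45.97998, 35.000).
Jacobian J = [[2·x + 3·y^2 + 2·sin(x) + 1, 6·x·y - 2·y], [2·y + 1, 2·x + 10·y]].
At the point, J = [[19.28224, 32.000], [5.000, 26.000]] (det J = 341.33824).
Solving J·Δ = −F gives Δ = (-0.221, -1.304).
Then the next iterate is (x, y)₁ = (2.779, 0.696).
Round to (2.779, 0.696) and repeat: F = (15.92596, 9.06945), J = [[8.72065, 10.21310], [2.392, 12.518]].
Δ = (-1.260, -0.484), so (x, y)₂ = (1.519, 0.212).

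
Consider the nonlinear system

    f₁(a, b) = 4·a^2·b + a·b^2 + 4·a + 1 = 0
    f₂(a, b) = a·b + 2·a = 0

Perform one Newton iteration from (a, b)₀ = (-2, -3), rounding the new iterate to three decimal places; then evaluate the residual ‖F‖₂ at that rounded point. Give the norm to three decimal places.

At (-2, -3): F = (-73.000, 2.000).
Jacobian J = [[8·a·b + b^2 + 4, 4·a^2 + 2·a·b], [b + 2, a]].
At the point, J = [[61.000, 28.000], [-1.000, -2.000]] (det J = -94.000).
Solving J·Δ = −F gives Δ = (0.957, 0.521).
Then the next iterate is (a, b)₁ = (-1.043, -2.479).
Re-evaluating at (-1.043, -2.479): F = (-20.36881, 0.49960), so ‖F‖₂ = 20.375.

20.375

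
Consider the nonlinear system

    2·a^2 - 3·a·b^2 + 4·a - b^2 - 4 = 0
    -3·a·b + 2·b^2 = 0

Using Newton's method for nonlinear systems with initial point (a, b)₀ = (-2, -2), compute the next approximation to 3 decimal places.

(-1.263, -1.789)

At (-2, -2): F = (16.000, -4.000).
Jacobian J = [[4·a - 3·b^2 + 4, -6·a·b - 2·b], [-3·b, -3·a + 4·b]].
At the point, J = [[-16.000, -20.000], [6.000, -2.000]] (det J = 152.000).
Solving J·Δ = −F gives Δ = (0.737, 0.211).
Then the next iterate is (a, b)₁ = (-1.263, -1.789).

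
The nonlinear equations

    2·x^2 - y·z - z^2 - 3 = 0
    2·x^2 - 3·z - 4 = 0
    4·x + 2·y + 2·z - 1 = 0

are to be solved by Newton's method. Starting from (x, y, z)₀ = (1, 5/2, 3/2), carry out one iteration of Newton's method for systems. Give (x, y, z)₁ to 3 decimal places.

At (1, 5/2, 3/2): F = (-7.000, -6.500, 11.000).
Jacobian J = [[4·x, -z, -y - 2·z], [4·x, 0, -3], [4, 2, 2]].
At the point, J = [[4.000, -1.500, -5.500], [4.000, 0.000, -3.000], [4.000, 2.000, 2.000]] (det J = 10.000).
Solving J·Δ = −F gives Δ = (-5.950, 16.500, -10.100).
Then the next iterate is (x, y, z)₁ = (-4.950, 19.000, -8.600).

(-4.950, 19.000, -8.600)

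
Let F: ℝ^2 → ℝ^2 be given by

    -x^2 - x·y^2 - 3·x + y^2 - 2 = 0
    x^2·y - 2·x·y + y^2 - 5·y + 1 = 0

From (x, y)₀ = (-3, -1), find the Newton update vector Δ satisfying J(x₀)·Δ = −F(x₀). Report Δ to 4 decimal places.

(0.6000, 0.4000)

At (-3, -1): F = (2.0000, -8.0000).
Jacobian J = [[-2·x - y^2 - 3, -2·x·y + 2·y], [2·x·y - 2·y, x^2 - 2·x + 2·y - 5]].
At the point, J = [[2.0000, -8.0000], [8.0000, 8.0000]] (det J = 80.0000).
Solving J·Δ = −F gives Δ = (0.6000, 0.4000).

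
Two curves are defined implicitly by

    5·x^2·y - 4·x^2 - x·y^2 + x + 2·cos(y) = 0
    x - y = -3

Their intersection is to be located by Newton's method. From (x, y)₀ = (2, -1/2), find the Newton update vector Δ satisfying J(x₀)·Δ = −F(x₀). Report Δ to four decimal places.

(45.1864, 50.6864)

At (2, -1/2): F = (-22.744835, 5.5000).
Jacobian J = [[10·x·y - 8·x - y^2 + 1, 5·x^2 - 2·x·y - 2·sin(y)], [1, -1]].
At the point, J = [[-25.2500, 22.958851], [1.0000, -1.0000]] (det J = 2.291149).
Solving J·Δ = −F gives Δ = (45.1864, 50.6864).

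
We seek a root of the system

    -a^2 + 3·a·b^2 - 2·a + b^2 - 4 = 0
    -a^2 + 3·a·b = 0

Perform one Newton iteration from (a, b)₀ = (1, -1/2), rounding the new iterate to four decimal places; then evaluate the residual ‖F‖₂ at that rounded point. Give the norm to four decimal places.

3.2146

At (1, -1/2): F = (-6.0000, -2.5000).
Jacobian J = [[-2·a + 3·b^2 - 2, 6·a·b + 2·b], [-2·a + 3·b, 3·a]].
At the point, J = [[-3.2500, -4.0000], [-3.5000, 3.0000]] (det J = -23.7500).
Solving J·Δ = −F gives Δ = (-1.1789, -0.5421).
Then the next iterate is (a, b)₁ = (-0.1789, -1.0421).
Re-evaluating at (-0.1789, -1.0421): F = (-3.171074, 0.527290), so ‖F‖₂ = 3.2146.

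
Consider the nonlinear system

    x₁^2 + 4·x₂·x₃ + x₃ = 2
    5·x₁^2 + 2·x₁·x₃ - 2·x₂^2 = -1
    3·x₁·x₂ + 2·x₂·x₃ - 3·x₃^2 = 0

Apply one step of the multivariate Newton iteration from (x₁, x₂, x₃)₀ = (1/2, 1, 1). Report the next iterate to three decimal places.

At (1/2, 1, 1): F = (3.250, 1.250, 0.500).
Jacobian J = [[2·x₁, 4·x₃, 4·x₂ + 1], [10·x₁ + 2·x₃, -4·x₂, 2·x₁], [3·x₂, 3·x₁ + 2·x₃, 2·x₂ - 6·x₃]].
At the point, J = [[1.000, 4.000, 5.000], [7.000, -4.000, 1.000], [3.000, 3.500, -4.000]] (det J = 319.000).
Solving J·Δ = −F gives Δ = (-0.296, -0.295, -0.355).
Then the next iterate is (x₁, x₂, x₃)₁ = (0.204, 0.705, 0.645).

(0.204, 0.705, 0.645)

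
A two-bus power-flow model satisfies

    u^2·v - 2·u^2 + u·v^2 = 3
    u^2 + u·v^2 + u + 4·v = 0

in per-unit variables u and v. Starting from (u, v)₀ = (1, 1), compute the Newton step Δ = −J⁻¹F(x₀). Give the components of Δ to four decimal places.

At (1, 1): F = (-3.0000, 7.0000).
Jacobian J = [[2·u·v - 4·u + v^2, u^2 + 2·u·v], [2·u + v^2 + 1, 2·u·v + 4]].
At the point, J = [[-1.0000, 3.0000], [4.0000, 6.0000]] (det J = -18.0000).
Solving J·Δ = −F gives Δ = (-2.1667, 0.2778).

(-2.1667, 0.2778)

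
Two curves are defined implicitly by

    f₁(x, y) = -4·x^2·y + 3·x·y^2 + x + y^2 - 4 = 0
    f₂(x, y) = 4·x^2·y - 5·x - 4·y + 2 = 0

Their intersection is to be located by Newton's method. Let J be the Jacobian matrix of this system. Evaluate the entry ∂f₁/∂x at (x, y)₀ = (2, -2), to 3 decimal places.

∂f₁/∂x = -8·x·y + 3·y^2 + 1.
At (2, -2) this is 45.000.

45.000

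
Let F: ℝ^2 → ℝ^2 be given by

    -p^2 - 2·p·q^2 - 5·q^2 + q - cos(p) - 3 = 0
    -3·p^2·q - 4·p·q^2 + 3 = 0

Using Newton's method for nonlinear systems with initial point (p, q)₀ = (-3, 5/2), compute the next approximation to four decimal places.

At (-3, 5/2): F = (-2.260008, 10.5000).
Jacobian J = [[-2·p - 2·q^2 + sin(p), -4·p·q - 10·q + 1], [-6·p·q - 4·q^2, -3·p^2 - 8·p·q]].
At the point, J = [[-6.641120, 6.0000], [20.0000, 33.0000]] (det J = -339.156960).
Solving J·Δ = −F gives Δ = (-0.4057, -0.0723).
Then the next iterate is (p, q)₁ = (-3.4057, 2.4277).

(-3.4057, 2.4277)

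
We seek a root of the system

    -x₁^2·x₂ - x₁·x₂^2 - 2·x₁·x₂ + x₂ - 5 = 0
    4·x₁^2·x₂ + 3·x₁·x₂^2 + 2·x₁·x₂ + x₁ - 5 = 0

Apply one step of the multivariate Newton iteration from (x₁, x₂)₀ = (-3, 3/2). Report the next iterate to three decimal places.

At (-3, 3/2): F = (-1.250, 16.750).
Jacobian J = [[-2·x₁·x₂ - x₂^2 - 2·x₂, -x₁^2 - 2·x₁·x₂ - 2·x₁ + 1], [8·x₁·x₂ + 3·x₂^2 + 2·x₂ + 1, 4·x₁^2 + 6·x₁·x₂ + 2·x₁]].
At the point, J = [[3.750, 7.000], [-25.250, 3.000]] (det J = 188.000).
Solving J·Δ = −F gives Δ = (0.644, -0.166).
Then the next iterate is (x₁, x₂)₁ = (-2.356, 1.334).

(-2.356, 1.334)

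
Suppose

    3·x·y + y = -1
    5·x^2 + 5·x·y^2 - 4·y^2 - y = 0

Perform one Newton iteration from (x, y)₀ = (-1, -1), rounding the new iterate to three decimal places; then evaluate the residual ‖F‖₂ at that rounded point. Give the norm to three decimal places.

1.330

At (-1, -1): F = (3.000, -3.000).
Jacobian J = [[3·y, 3·x + 1], [10·x + 5·y^2, 10·x·y - 8·y - 1]].
At the point, J = [[-3.000, -2.000], [-5.000, 17.000]] (det J = -61.000).
Solving J·Δ = −F gives Δ = (0.738, 0.393).
Then the next iterate is (x, y)₁ = (-0.262, -0.607).
Re-evaluating at (-0.262, -0.607): F = (0.87010, -1.00624), so ‖F‖₂ = 1.330.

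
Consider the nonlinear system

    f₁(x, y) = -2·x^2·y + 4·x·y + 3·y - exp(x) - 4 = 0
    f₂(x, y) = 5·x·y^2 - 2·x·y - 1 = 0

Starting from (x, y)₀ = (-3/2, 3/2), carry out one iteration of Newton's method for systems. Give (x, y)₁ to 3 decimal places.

(-0.610, 1.191)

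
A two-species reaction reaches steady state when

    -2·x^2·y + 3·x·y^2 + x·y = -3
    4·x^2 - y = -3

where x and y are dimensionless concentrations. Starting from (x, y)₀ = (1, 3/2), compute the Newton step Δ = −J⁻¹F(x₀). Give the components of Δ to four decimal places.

At (1, 3/2): F = (8.2500, 5.5000).
Jacobian J = [[-4·x·y + 3·y^2 + y, -2·x^2 + 6·x·y + x], [8·x, -1]].
At the point, J = [[2.2500, 8.0000], [8.0000, -1.0000]] (det J = -66.2500).
Solving J·Δ = −F gives Δ = (-0.7887, -0.8094).

(-0.7887, -0.8094)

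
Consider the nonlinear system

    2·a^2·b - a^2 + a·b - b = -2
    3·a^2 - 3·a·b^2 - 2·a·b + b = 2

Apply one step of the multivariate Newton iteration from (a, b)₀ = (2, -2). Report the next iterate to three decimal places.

(1.301, -1.486)

At (2, -2): F = (-20.000, -8.000).
Jacobian J = [[4·a·b - 2·a + b, 2·a^2 + a - 1], [6·a - 3·b^2 - 2·b, -6·a·b - 2·a + 1]].
At the point, J = [[-22.000, 9.000], [4.000, 21.000]] (det J = -498.000).
Solving J·Δ = −F gives Δ = (-0.699, 0.514).
Then the next iterate is (a, b)₁ = (1.301, -1.486).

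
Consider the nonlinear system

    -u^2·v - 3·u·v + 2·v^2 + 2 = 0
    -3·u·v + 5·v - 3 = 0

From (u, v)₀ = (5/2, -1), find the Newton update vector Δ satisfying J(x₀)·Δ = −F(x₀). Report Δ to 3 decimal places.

(1.602, 1.722)

At (5/2, -1): F = (17.750, -0.500).
Jacobian J = [[-2·u·v - 3·v, -u^2 - 3·u + 4·v], [-3·v, -3·u + 5]].
At the point, J = [[8.000, -17.750], [3.000, -2.500]] (det J = 33.250).
Solving J·Δ = −F gives Δ = (1.602, 1.722).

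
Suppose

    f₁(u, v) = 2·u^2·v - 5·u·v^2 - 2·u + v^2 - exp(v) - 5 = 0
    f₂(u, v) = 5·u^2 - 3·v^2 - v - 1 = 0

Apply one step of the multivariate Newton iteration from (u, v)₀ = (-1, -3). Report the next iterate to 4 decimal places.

(-0.9111, -1.7712)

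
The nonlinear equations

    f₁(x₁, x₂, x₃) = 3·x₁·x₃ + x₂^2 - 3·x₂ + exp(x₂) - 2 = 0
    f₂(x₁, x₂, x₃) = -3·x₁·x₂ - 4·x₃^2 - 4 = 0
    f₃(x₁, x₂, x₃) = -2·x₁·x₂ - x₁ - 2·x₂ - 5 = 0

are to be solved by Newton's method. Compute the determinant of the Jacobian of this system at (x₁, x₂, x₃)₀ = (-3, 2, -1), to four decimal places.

J = [[3·x₃, 2·x₂ + exp(x₂) - 3, 3·x₁], [-3·x₂, -3·x₁, -8·x₃], [-2·x₂ - 1, -2·x₁ - 2, 0]].
At the point, J = [[-3.0000, 8.389056, -9.0000], [-6.0000, 9.0000, 8.0000], [-5.0000, 4.0000, 0.0000]].
det J = -428.5622.

-428.5622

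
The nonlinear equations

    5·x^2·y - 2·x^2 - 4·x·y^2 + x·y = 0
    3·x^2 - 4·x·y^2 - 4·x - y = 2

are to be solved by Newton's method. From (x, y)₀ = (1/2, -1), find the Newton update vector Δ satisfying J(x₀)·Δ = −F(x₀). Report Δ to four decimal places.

(1.6121, 4.1034)

At (1/2, -1): F = (-4.2500, -4.2500).
Jacobian J = [[10·x·y - 4·x - 4·y^2 + y, 5·x^2 - 8·x·y + x], [6·x - 4·y^2 - 4, -8·x·y - 1]].
At the point, J = [[-12.0000, 5.7500], [-5.0000, 3.0000]] (det J = -7.2500).
Solving J·Δ = −F gives Δ = (1.6121, 4.1034).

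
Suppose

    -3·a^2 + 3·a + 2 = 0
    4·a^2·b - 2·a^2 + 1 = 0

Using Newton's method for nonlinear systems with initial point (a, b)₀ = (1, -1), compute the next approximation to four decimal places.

(1.6667, 2.2500)

At (1, -1): F = (2.0000, -5.0000).
Jacobian J = [[-6·a + 3, 0], [8·a·b - 4·a, 4·a^2]].
At the point, J = [[-3.0000, 0.0000], [-12.0000, 4.0000]] (det J = -12.0000).
Solving J·Δ = −F gives Δ = (0.6667, 3.2500).
Then the next iterate is (a, b)₁ = (1.6667, 2.2500).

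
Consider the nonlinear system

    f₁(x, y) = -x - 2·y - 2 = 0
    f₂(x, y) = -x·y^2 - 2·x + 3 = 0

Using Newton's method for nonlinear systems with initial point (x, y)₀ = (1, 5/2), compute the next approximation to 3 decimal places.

(3.565, -2.783)

At (1, 5/2): F = (-8.000, -5.250).
Jacobian J = [[-1, -2], [-y^2 - 2, -2·x·y]].
At the point, J = [[-1.000, -2.000], [-8.250, -5.000]] (det J = -11.500).
Solving J·Δ = −F gives Δ = (2.565, -5.283).
Then the next iterate is (x, y)₁ = (3.565, -2.783).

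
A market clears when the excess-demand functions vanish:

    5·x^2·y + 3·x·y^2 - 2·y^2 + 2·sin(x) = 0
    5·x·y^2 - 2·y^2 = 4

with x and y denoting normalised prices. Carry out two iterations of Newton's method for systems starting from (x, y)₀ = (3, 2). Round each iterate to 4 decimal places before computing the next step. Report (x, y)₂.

(0.8094, 1.5027)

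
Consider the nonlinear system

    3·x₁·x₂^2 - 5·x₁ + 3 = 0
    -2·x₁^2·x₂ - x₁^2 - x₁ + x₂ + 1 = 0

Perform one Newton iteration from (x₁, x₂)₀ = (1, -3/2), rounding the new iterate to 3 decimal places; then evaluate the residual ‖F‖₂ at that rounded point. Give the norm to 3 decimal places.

At (1, -3/2): F = (4.750, 0.500).
Jacobian J = [[3·x₂^2 - 5, 6·x₁·x₂], [-4·x₁·x₂ - 2·x₁ - 1, -2·x₁^2 + 1]].
At the point, J = [[1.750, -9.000], [3.000, -1.000]] (det J = 25.250).
Solving J·Δ = −F gives Δ = (0.010, 0.530).
Then the next iterate is (x₁, x₂)₁ = (1.010, -0.970).
Re-evaluating at (1.010, -0.970): F = (0.80093, -0.02111), so ‖F‖₂ = 0.801.

0.801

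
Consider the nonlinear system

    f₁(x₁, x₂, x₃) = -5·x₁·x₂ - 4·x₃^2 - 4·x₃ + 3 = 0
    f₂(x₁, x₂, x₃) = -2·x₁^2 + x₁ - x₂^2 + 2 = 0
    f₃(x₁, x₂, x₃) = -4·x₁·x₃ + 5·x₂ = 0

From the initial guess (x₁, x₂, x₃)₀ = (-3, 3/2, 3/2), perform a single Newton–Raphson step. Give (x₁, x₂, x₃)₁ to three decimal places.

(-1.610, 0.441, 0.511)

At (-3, 3/2, 3/2): F = (10.500, -21.250, 25.500).
Jacobian J = [[-5·x₂, -5·x₁, -8·x₃ - 4], [-4·x₁ + 1, -2·x₂, 0], [-4·x₃, 5, -4·x₁]].
At the point, J = [[-7.500, 15.000, -16.000], [13.000, -3.000, 0.000], [-6.000, 5.000, 12.000]] (det J = -2822.000).
Solving J·Δ = −F gives Δ = (1.390, -1.059, -0.989).
Then the next iterate is (x₁, x₂, x₃)₁ = (-1.610, 0.441, 0.511).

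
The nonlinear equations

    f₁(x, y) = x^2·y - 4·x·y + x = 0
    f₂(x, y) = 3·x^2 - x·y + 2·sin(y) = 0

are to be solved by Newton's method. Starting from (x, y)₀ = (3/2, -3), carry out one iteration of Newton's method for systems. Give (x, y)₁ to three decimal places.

At (3/2, -3): F = (12.750, 10.96776).
Jacobian J = [[2·x·y - 4·y + 1, x^2 - 4·x], [6·x - y, -x + 2·cos(y)]].
At the point, J = [[4.000, -3.750], [12.000, -3.47998]] (det J = 31.08006).
Solving J·Δ = −F gives Δ = (0.104, 3.511).
Then the next iterate is (x, y)₁ = (1.604, 0.511).

(1.604, 0.511)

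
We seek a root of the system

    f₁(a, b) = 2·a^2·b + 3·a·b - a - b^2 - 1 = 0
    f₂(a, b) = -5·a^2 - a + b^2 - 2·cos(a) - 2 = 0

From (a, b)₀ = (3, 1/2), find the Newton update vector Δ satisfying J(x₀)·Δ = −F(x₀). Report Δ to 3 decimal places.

(-1.554, 0.033)

At (3, 1/2): F = (9.250, -47.77002).
Jacobian J = [[4·a·b + 3·b - 1, 2·a^2 + 3·a - 2·b], [-10·a + 2·sin(a) - 1, 2·b]].
At the point, J = [[6.500, 26.000], [-30.71776, 1.000]] (det J = 805.16176).
Solving J·Δ = −F gives Δ = (-1.554, 0.033).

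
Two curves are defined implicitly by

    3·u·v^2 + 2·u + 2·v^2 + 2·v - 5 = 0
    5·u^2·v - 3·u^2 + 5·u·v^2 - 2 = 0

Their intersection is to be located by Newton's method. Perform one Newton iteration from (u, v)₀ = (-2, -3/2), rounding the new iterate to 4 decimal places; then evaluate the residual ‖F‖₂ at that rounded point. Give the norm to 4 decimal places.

At (-2, -3/2): F = (-21.0000, -66.5000).
Jacobian J = [[3·v^2 + 2, 6·u·v + 4·v + 2], [10·u·v - 6·u + 5·v^2, 5·u^2 + 10·u·v]].
At the point, J = [[8.7500, 14.0000], [53.2500, 50.0000]] (det J = -308.0000).
Solving J·Δ = −F gives Δ = (-0.3864, 1.7415).
Then the next iterate is (u, v)₁ = (-2.3864, 0.2415).
Re-evaluating at (-2.3864, 0.2415): F = (-9.590696, -12.904018), so ‖F‖₂ = 16.0778.

16.0778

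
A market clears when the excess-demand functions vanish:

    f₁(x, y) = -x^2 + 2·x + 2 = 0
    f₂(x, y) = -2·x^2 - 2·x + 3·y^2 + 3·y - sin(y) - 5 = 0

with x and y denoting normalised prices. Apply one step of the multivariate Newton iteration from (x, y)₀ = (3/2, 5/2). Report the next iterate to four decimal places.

At (3/2, 5/2): F = (2.7500, 13.151528).
Jacobian J = [[-2·x + 2, 0], [-4·x - 2, 6·y - cos(y) + 3]].
At the point, J = [[-1.0000, 0.0000], [-8.0000, 18.801144]] (det J = -18.801144).
Solving J·Δ = −F gives Δ = (2.7500, 0.4706).
Then the next iterate is (x, y)₁ = (4.2500, 2.9706).

(4.2500, 2.9706)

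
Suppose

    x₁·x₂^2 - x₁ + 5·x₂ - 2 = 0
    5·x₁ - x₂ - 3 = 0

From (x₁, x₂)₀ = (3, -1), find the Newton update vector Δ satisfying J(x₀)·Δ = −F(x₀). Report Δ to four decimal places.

(-4.0000, -7.0000)

At (3, -1): F = (-7.0000, 13.0000).
Jacobian J = [[x₂^2 - 1, 2·x₁·x₂ + 5], [5, -1]].
At the point, J = [[0.0000, -1.0000], [5.0000, -1.0000]] (det J = 5.0000).
Solving J·Δ = −F gives Δ = (-4.0000, -7.0000).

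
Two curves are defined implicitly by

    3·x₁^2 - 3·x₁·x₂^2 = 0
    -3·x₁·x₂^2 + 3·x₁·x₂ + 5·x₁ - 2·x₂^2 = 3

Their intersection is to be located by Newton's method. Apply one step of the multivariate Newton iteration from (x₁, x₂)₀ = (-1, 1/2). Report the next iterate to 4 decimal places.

At (-1, 1/2): F = (3.7500, -9.2500).
Jacobian J = [[6·x₁ - 3·x₂^2, -6·x₁·x₂], [-3·x₂^2 + 3·x₂ + 5, -6·x₁·x₂ + 3·x₁ - 4·x₂]].
At the point, J = [[-6.7500, 3.0000], [5.7500, -2.0000]] (det J = -3.7500).
Solving J·Δ = −F gives Δ = (5.4000, 10.9000).
Then the next iterate is (x₁, x₂)₁ = (4.4000, 11.4000).

(4.4000, 11.4000)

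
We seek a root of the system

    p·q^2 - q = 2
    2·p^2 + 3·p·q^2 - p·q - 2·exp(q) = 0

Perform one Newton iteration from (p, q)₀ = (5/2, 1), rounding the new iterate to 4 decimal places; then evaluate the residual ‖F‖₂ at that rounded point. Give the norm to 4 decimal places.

1.0158

At (5/2, 1): F = (-0.5000, 12.063436).
Jacobian J = [[q^2, 2·p·q - 1], [4·p + 3·q^2 - q, 6·p·q - p - 2·exp(q)]].
At the point, J = [[1.0000, 4.0000], [12.0000, 7.063436]] (det J = -40.936564).
Solving J·Δ = −F gives Δ = (-1.2650, 0.4413).
Then the next iterate is (p, q)₁ = (1.2350, 1.4413).
Re-evaluating at (1.2350, 1.4413): F = (-0.875778, 0.514638), so ‖F‖₂ = 1.0158.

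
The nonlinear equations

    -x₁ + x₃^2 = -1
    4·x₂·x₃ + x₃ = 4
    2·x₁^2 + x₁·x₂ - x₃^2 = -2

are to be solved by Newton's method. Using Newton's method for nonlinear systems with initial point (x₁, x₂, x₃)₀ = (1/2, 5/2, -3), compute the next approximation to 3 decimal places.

(-0.503, 1.021, -1.249)

At (1/2, 5/2, -3): F = (9.500, -37.000, -5.250).
Jacobian J = [[-1, 0, 2·x₃], [0, 4·x₃, 4·x₂ + 1], [4·x₁ + x₂, x₁, -2·x₃]].
At the point, J = [[-1.000, 0.000, -6.000], [0.000, -12.000, 11.000], [4.500, 0.500, 6.000]] (det J = -246.500).
Solving J·Δ = −F gives Δ = (-1.003, -1.479, 1.751).
Then the next iterate is (x₁, x₂, x₃)₁ = (-0.503, 1.021, -1.249).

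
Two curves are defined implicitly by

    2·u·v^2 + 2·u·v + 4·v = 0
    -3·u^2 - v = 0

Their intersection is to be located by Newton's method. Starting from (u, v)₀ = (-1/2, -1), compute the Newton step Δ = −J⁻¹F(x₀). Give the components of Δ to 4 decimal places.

(0.1833, 0.8000)

At (-1/2, -1): F = (-4.0000, 0.2500).
Jacobian J = [[2·v^2 + 2·v, 4·u·v + 2·u + 4], [-6·u, -1]].
At the point, J = [[0.0000, 5.0000], [3.0000, -1.0000]] (det J = -15.0000).
Solving J·Δ = −F gives Δ = (0.1833, 0.8000).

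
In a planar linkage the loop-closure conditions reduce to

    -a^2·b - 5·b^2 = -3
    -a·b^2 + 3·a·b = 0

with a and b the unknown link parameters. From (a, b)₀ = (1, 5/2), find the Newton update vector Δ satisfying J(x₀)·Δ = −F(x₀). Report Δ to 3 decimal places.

At (1, 5/2): F = (-30.750, 1.250).
Jacobian J = [[-2·a·b, -a^2 - 10·b], [-b^2 + 3·b, -2·a·b + 3·a]].
At the point, J = [[-5.000, -26.000], [1.250, -2.000]] (det J = 42.500).
Solving J·Δ = −F gives Δ = (-2.212, -0.757).

(-2.212, -0.757)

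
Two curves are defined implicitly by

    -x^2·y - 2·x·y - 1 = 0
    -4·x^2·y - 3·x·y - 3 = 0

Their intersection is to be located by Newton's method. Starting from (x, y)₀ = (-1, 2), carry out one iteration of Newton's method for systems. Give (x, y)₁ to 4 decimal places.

At (-1, 2): F = (1.0000, -5.0000).
Jacobian J = [[-2·x·y - 2·y, -x^2 - 2·x], [-8·x·y - 3·y, -4·x^2 - 3·x]].
At the point, J = [[0.0000, 1.0000], [10.0000, -1.0000]] (det J = -10.0000).
Solving J·Δ = −F gives Δ = (0.4000, -1.0000).
Then the next iterate is (x, y)₁ = (-0.6000, 1.0000).

(-0.6000, 1.0000)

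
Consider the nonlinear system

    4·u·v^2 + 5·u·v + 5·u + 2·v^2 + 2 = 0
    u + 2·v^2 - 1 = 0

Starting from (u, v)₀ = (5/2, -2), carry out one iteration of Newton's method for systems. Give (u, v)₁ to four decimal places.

(3.2095, -0.7238)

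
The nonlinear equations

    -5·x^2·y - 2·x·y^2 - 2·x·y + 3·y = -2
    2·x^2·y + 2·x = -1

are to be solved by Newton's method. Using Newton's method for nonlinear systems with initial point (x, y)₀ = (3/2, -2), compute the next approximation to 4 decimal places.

At (3/2, -2): F = (12.5000, -5.0000).
Jacobian J = [[-10·x·y - 2·y^2 - 2·y, -5·x^2 - 4·x·y - 2·x + 3], [4·x·y + 2, 2·x^2]].
At the point, J = [[26.0000, 0.7500], [-10.0000, 4.5000]] (det J = 124.5000).
Solving J·Δ = −F gives Δ = (-0.4819, 0.0402).
Then the next iterate is (x, y)₁ = (1.0181, -1.9598).

(1.0181, -1.9598)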